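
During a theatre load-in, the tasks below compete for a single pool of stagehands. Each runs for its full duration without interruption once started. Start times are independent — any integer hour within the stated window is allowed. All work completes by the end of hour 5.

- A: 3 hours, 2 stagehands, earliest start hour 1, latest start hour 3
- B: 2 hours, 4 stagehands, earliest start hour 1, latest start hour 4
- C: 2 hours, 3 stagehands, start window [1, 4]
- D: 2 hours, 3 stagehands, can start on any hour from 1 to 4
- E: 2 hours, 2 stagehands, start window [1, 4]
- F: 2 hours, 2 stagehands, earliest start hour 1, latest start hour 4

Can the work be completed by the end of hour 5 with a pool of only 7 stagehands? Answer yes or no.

no

The minimum achievable peak is 8; 7 < 8, so no feasible schedule stays within the cap.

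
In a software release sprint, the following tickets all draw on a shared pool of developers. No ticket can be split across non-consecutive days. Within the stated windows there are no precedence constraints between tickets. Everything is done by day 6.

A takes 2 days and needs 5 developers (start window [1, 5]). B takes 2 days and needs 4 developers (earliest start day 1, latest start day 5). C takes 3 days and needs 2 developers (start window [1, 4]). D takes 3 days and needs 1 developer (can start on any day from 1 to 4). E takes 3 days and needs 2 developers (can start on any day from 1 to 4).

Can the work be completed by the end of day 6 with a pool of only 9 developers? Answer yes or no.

yes

Schedule A@1, B@3, C@1, D@3, E@4: d1:7  d2:7  d3:7  d4:7  d5:3  d6:2 — peak 7 ≤ 9.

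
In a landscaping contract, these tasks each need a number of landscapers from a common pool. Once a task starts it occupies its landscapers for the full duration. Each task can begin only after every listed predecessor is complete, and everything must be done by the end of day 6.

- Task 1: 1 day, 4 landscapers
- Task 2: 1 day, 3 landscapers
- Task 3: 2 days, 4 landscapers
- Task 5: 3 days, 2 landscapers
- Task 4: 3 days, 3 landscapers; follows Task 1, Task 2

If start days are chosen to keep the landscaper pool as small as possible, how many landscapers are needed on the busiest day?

Early-start (Task 1@1, Task 2@1, Task 3@1, Task 5@1, Task 4@2) gives peak 13: d1:13  d2:9  d3:5  d4:3  d5:0  d6:0.
Shift Task 3→2, Task 5→2, Task 4→4.
Schedule Task 1@1, Task 2@1, Task 3@2, Task 5@2, Task 4@4: d1:7  d2:6  d3:6  d4:5  d5:3  d6:3 — peak 7.

7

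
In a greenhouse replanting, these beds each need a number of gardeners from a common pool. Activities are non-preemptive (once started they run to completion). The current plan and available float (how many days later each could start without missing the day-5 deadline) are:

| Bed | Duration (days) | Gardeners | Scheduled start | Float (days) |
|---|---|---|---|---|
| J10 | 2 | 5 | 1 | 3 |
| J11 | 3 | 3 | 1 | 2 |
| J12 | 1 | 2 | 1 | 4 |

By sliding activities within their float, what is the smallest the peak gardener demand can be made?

Early-start (J10@1, J11@1, J12@1) gives peak 10: d1:10  d2:8  d3:3  d4:0  d5:0.
Shift J11→3, J12→3.
Schedule J10@1, J11@3, J12@3: d1:5  d2:5  d3:5  d4:3  d5:3 — peak 5.
Total gardener-days = 21 over 5 days ⇒ peak ≥ ⌈21/5⌉ = 5, so 5 is optimal.

5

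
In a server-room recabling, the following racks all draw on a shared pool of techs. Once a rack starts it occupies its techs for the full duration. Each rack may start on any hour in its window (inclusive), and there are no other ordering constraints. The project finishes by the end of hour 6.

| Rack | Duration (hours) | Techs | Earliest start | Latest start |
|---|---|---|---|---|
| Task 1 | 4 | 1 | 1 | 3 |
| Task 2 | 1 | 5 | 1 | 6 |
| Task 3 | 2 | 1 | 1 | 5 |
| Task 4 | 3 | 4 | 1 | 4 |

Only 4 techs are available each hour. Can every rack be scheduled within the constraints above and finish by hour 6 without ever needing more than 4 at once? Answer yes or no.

The minimum achievable peak is 5; 4 < 5, so no feasible schedule stays within the cap.

no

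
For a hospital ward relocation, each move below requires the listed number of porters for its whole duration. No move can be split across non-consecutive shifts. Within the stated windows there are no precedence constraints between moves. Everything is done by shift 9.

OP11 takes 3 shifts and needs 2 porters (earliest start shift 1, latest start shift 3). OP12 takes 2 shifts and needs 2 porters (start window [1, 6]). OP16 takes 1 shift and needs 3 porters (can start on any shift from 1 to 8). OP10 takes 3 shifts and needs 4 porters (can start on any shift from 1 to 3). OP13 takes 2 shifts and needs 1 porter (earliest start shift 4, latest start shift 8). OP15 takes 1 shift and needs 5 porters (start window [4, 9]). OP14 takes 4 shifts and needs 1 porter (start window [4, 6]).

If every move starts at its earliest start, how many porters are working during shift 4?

At early start, shift 4 has: OP13, OP15, OP14.
Demand: 1 + 5 + 1 = 7.

7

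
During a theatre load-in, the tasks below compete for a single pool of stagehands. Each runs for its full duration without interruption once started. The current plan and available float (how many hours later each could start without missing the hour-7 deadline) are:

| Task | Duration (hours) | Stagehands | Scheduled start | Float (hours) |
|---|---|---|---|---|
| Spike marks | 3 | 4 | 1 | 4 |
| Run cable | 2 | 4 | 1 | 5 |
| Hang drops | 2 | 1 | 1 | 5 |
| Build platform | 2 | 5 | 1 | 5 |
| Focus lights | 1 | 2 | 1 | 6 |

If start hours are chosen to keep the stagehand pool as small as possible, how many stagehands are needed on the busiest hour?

6

Early-start (Spike marks@1, Run cable@1, Hang drops@1, Build platform@1, Focus lights@1) gives peak 16: h1:16  h2:14  h3:4  h4:0  h5:0  h6:0  h7:0.
Shift Run cable→4, Build platform→6, Focus lights→3.
Schedule Spike marks@1, Run cable@4, Hang drops@1, Build platform@6, Focus lights@3: h1:5  h2:5  h3:6  h4:4  h5:4  h6:5  h7:5 — peak 6.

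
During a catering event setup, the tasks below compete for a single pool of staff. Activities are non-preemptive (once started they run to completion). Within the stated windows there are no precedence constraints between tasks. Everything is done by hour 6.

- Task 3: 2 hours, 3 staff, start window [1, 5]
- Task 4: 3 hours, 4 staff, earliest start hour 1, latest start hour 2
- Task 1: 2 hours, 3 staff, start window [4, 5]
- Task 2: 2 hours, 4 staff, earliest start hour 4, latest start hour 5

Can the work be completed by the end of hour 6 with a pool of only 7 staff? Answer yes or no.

yes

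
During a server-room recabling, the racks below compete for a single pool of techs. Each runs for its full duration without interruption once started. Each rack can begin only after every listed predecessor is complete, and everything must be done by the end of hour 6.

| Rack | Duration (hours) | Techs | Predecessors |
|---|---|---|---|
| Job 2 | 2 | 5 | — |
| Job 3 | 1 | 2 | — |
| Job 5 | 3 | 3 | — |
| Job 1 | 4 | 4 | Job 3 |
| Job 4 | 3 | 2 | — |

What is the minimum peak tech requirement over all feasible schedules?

Early-start (Job 2@1, Job 3@1, Job 5@1, Job 1@2, Job 4@1) gives peak 14: h1:12  h2:14  h3:9  h4:4  h5:4  h6:0.
Shift Job 5→2, Job 1→3, Job 4→3.
Schedule Job 2@1, Job 3@1, Job 5@2, Job 1@3, Job 4@3: h1:7  h2:8  h3:9  h4:9  h5:6  h6:4 — peak 9.

9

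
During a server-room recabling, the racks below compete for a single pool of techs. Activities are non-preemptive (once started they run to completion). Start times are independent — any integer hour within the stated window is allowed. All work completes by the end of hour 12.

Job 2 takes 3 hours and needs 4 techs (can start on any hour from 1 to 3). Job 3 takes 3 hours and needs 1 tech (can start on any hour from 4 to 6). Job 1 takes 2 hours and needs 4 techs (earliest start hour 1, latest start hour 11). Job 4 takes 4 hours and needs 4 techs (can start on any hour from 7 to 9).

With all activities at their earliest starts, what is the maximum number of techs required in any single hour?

Early-start schedule: Job 2@1, Job 3@4, Job 1@1, Job 4@7.
Load per hour: hour 1: 8, hour 2: 8, hour 3: 4, hour 4: 1, hour 5: 1, hour 6: 1, hour 7: 4, hour 8: 4, hour 9: 4, hour 10: 4, hour 11: 0, hour 12: 0.
Peak is 8.

8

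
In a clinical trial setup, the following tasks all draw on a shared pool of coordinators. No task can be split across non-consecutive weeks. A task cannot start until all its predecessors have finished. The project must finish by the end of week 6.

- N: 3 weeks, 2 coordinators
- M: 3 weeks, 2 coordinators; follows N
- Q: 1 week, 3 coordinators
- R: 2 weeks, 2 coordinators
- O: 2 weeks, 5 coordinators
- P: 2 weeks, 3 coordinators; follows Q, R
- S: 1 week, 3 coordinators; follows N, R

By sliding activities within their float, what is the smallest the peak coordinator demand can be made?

8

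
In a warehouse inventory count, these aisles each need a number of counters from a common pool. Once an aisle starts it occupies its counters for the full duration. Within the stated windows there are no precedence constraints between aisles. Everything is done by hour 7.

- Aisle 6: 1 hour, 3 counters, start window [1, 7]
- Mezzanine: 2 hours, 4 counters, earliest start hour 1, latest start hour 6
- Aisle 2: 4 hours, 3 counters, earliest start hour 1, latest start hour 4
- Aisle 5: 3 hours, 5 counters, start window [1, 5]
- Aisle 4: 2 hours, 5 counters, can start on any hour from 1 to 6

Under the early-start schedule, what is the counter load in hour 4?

At early start, hour 4 has: Aisle 2.
Demand: 3 = 3.

3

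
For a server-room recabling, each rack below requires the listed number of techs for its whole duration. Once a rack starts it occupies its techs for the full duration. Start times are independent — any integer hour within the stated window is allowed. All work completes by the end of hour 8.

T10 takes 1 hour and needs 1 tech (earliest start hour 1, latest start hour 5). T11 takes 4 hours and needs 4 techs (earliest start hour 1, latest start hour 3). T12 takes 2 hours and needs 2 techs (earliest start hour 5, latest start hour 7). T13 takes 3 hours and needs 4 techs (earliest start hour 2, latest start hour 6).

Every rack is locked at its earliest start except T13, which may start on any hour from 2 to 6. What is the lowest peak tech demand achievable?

6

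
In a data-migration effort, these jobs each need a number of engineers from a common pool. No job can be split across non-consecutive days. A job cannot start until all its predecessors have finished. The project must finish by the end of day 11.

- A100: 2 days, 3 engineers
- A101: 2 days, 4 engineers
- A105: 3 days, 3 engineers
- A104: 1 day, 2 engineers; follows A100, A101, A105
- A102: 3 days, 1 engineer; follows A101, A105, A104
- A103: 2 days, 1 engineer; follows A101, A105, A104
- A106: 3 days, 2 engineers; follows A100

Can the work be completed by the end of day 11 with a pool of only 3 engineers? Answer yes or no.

no

Total engineer-days = 36; over 11 days the average is 36/11 > 3, so some day must exceed 3.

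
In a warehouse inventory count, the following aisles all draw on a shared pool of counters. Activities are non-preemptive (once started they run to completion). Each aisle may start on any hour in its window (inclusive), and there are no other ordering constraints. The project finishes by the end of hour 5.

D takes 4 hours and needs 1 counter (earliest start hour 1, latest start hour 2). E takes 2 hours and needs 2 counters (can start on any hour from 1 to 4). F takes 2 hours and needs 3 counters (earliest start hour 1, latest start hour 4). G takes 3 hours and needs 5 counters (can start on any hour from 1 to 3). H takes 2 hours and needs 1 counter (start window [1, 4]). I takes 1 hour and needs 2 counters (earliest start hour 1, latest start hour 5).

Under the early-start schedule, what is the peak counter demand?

Early-start schedule: D@1, E@1, F@1, G@1, H@1, I@1.
Load per hour: hour 1: 14, hour 2: 12, hour 3: 6, hour 4: 1, hour 5: 0.
Peak is 14.

14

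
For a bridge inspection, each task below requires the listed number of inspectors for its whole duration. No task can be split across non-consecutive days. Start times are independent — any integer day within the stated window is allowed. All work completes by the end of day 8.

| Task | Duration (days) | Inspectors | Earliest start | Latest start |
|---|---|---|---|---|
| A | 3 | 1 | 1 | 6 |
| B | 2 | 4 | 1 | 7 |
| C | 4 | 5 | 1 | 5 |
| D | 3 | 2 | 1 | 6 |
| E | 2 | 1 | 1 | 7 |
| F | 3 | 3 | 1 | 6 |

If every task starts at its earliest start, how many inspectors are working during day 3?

11

At early start, day 3 has: A, C, D, F.
Demand: 1 + 5 + 2 + 3 = 11.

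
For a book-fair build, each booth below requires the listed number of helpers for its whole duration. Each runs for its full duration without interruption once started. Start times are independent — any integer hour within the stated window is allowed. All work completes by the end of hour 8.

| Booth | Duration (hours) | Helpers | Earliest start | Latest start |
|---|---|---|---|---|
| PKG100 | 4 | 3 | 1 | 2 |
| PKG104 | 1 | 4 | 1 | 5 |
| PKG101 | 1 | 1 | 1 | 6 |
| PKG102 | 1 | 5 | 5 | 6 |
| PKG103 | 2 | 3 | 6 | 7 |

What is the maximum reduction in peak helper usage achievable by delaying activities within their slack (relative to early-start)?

3

Early-start peak: h1:8  h2:3  h3:3  h4:3  h5:5  h6:3  h7:3  h8:0 ⇒ 8.
Leveled (PKG100@1, PKG104@5, PKG101@1, PKG102@6, PKG103@7): h1:4  h2:3  h3:3  h4:3  h5:4  h6:5  h7:3  h8:3 ⇒ 5.
Reduction 8 − 5 = 3.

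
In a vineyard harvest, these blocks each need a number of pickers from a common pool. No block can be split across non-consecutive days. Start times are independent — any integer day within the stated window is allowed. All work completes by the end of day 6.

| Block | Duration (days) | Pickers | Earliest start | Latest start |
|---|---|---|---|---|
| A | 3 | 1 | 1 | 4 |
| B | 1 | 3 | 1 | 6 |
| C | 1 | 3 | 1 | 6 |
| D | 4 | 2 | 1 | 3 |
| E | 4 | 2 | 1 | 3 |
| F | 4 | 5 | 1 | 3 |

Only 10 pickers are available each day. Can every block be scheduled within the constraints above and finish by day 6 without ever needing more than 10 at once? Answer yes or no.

Schedule A@1, B@1, C@1, D@1, E@2, F@2: d1:9  d2:10  d3:10  d4:9  d5:7  d6:0 — peak 10 ≤ 10.

yes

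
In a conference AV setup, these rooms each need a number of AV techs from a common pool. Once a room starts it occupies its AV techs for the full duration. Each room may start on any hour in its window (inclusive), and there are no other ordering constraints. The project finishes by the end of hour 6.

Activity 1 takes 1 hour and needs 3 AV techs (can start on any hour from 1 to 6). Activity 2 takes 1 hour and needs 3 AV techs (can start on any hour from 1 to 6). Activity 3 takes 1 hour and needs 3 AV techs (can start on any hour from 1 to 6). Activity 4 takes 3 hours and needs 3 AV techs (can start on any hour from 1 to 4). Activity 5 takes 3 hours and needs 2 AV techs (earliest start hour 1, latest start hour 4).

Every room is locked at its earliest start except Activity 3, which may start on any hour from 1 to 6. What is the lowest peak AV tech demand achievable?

Activity 3@1: h1:14  h2:5  h3:5  h4:0  h5:0  h6:0 → peak 14
Activity 3@2: h1:11  h2:8  h3:5  h4:0  h5:0  h6:0 → peak 11
Activity 3@3: h1:11  h2:5  h3:8  h4:0  h5:0  h6:0 → peak 11
Activity 3@4: h1:11  h2:5  h3:5  h4:3  h5:0  h6:0 → peak 11
Activity 3@5: h1:11  h2:5  h3:5  h4:0  h5:3  h6:0 → peak 11
Activity 3@6: h1:11  h2:5  h3:5  h4:0  h5:0  h6:3 → peak 11
Best is Activity 3@2, peak 11.

11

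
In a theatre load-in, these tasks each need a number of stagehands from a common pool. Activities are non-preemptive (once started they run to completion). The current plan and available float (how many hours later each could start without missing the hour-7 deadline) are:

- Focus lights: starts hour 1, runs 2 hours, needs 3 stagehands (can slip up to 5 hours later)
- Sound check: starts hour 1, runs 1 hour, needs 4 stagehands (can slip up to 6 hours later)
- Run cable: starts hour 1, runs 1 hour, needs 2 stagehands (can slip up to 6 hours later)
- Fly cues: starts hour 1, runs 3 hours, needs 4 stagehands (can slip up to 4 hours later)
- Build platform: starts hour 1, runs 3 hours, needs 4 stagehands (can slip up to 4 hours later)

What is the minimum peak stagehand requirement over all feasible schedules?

7

Early-start (Focus lights@1, Sound check@1, Run cable@1, Fly cues@1, Build platform@1) gives peak 17: h1:17  h2:11  h3:8  h4:0  h5:0  h6:0  h7:0.
Shift Run cable→3, Fly cues→2, Build platform→5.
Schedule Focus lights@1, Sound check@1, Run cable@3, Fly cues@2, Build platform@5: h1:7  h2:7  h3:6  h4:4  h5:4  h6:4  h7:4 — peak 7.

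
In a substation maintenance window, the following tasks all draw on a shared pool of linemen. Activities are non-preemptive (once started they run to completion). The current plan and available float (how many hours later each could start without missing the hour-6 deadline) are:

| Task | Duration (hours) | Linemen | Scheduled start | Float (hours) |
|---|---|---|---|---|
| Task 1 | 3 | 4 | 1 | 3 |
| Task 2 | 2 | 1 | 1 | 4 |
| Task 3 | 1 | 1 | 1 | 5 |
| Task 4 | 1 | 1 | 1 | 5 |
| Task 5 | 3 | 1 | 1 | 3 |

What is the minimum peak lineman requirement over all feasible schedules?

4

Early-start (Task 1@1, Task 2@1, Task 3@1, Task 4@1, Task 5@1) gives peak 8: h1:8  h2:6  h3:5  h4:0  h5:0  h6:0.
Shift Task 2→4, Task 3→4, Task 4→4, Task 5→4.
Schedule Task 1@1, Task 2@4, Task 3@4, Task 4@4, Task 5@4: h1:4  h2:4  h3:4  h4:4  h5:2  h6:1 — peak 4.
Total lineman-hours = 19 over 6 hours ⇒ peak ≥ ⌈19/6⌉ = 4, so 4 is optimal.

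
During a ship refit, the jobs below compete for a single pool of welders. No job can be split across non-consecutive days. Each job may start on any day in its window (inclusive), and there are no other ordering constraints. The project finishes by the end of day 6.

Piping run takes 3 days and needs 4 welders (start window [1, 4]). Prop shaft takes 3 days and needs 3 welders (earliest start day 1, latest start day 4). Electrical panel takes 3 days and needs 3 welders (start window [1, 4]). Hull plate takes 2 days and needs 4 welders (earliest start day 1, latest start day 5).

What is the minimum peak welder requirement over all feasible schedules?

7

Early-start (Piping run@1, Prop shaft@1, Electrical panel@1, Hull plate@1) gives peak 14: d1:14  d2:14  d3:10  d4:0  d5:0  d6:0.
Shift Electrical panel→4, Hull plate→4.
Schedule Piping run@1, Prop shaft@1, Electrical panel@4, Hull plate@4: d1:7  d2:7  d3:7  d4:7  d5:7  d6:3 — peak 7.
Total welder-days = 38 over 6 days ⇒ peak ≥ ⌈38/6⌉ = 7, so 7 is optimal.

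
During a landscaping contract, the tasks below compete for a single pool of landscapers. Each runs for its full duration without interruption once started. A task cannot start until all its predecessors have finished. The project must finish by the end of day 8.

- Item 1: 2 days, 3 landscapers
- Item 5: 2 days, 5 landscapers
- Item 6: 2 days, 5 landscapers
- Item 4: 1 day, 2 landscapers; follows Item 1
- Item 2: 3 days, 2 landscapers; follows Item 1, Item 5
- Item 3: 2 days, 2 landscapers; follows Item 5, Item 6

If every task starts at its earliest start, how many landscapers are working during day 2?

13

At early start, day 2 has: Item 1, Item 5, Item 6.
Demand: 3 + 5 + 5 = 13.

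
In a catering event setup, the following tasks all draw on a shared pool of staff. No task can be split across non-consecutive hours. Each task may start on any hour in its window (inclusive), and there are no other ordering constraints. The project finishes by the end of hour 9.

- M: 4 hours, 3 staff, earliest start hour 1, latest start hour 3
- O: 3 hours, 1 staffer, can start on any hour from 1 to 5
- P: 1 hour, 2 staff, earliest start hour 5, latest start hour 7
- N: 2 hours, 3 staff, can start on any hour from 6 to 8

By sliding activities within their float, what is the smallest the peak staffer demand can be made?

3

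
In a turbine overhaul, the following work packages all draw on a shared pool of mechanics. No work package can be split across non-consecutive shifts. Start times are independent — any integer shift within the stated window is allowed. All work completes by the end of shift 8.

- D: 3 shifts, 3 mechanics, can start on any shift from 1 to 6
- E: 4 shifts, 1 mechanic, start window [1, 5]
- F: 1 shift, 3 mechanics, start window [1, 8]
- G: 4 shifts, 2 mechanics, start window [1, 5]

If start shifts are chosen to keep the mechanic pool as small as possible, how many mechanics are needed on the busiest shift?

3

Early-start (D@1, E@1, F@1, G@1) gives peak 9: s1:9  s2:6  s3:6  s4:3  s5:0  s6:0  s7:0  s8:0.
Shift E→4, F→8, G→4.
Schedule D@1, E@4, F@8, G@4: s1:3  s2:3  s3:3  s4:3  s5:3  s6:3  s7:3  s8:3 — peak 3.
Total mechanic-shifts = 24 over 8 shifts ⇒ peak ≥ ⌈24/8⌉ = 3, so 3 is optimal.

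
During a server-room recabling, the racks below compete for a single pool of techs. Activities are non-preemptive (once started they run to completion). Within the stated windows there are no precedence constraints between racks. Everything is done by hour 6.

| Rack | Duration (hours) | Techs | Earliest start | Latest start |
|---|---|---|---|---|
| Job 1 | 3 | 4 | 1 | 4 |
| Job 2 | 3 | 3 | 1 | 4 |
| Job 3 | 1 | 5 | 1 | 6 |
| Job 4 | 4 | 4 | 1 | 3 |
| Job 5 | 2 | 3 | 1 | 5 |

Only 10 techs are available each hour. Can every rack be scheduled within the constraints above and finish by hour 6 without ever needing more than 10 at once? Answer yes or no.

yes

Schedule Job 1@1, Job 2@4, Job 3@1, Job 4@2, Job 5@4: h1:9  h2:8  h3:8  h4:10  h5:10  h6:3 — peak 10 ≤ 10.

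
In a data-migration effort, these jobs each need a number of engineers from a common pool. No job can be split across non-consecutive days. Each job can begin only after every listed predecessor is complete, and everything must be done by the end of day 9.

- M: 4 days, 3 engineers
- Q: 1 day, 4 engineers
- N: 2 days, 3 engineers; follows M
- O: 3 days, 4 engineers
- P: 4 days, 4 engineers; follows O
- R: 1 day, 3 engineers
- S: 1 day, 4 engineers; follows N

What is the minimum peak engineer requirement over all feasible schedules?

7

Early-start (M@1, Q@1, N@5, O@1, P@4, R@1, S@7) gives peak 14: d1:14  d2:7  d3:7  d4:7  d5:7  d6:7  d7:8  d8:0  d9:0.
Shift O→2, P→5, R→7, S→9.
Schedule M@1, Q@1, N@5, O@2, P@5, R@7, S@9: d1:7  d2:7  d3:7  d4:7  d5:7  d6:7  d7:7  d8:4  d9:4 — peak 7.
Total engineer-days = 57 over 9 days ⇒ peak ≥ ⌈57/9⌉ = 7, so 7 is optimal.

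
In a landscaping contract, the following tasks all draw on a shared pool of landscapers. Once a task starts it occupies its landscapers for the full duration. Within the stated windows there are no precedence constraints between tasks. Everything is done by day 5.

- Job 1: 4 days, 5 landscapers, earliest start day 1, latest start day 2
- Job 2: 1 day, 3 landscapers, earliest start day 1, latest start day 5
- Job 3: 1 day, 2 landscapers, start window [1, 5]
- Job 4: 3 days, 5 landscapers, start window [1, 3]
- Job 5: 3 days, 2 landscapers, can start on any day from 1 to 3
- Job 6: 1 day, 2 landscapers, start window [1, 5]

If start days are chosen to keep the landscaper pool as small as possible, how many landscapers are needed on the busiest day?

Early-start (Job 1@1, Job 2@1, Job 3@1, Job 4@1, Job 5@1, Job 6@1) gives peak 19: d1:19  d2:12  d3:12  d4:5  d5:0.
Shift Job 4→2, Job 6→4.
Schedule Job 1@1, Job 2@1, Job 3@1, Job 4@2, Job 5@1, Job 6@4: d1:12  d2:12  d3:12  d4:12  d5:0 — peak 12.

12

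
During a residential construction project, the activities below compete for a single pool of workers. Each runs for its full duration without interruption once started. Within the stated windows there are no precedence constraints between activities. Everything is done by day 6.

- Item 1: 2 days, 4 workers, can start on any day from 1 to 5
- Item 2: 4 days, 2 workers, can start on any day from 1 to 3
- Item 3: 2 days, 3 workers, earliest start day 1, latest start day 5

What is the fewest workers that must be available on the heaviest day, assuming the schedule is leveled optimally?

Early-start (Item 1@1, Item 2@1, Item 3@1) gives peak 9: d1:9  d2:9  d3:2  d4:2  d5:0  d6:0.
Shift Item 2→3, Item 3→3.
Schedule Item 1@1, Item 2@3, Item 3@3: d1:4  d2:4  d3:5  d4:5  d5:2  d6:2 — peak 5.

5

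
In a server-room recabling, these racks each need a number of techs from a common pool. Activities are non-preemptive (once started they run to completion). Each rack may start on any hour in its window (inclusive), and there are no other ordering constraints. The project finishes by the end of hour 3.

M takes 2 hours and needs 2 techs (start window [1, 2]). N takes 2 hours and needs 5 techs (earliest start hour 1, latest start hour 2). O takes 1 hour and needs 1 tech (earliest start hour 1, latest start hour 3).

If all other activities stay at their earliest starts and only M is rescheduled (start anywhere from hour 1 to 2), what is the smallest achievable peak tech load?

M@1: h1:8  h2:7  h3:0 → peak 8
M@2: h1:6  h2:7  h3:2 → peak 7
Best is M@2, peak 7.

7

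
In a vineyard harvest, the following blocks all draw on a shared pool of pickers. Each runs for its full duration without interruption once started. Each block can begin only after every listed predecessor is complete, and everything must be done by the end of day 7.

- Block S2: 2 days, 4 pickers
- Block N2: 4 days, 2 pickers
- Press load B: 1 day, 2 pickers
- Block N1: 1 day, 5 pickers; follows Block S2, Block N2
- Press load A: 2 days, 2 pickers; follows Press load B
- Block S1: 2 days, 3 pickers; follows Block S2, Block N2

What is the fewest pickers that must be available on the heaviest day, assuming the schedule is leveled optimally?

6

Early-start (Block S2@1, Block N2@1, Press load B@1, Block N1@5, Press load A@2, Block S1@5) gives peak 8: d1:8  d2:8  d3:4  d4:2  d5:8  d6:3  d7:0.
Shift Press load B→3, Press load A→6, Block S1→6.
Schedule Block S2@1, Block N2@1, Press load B@3, Block N1@5, Press load A@6, Block S1@6: d1:6  d2:6  d3:4  d4:2  d5:5  d6:5  d7:5 — peak 6.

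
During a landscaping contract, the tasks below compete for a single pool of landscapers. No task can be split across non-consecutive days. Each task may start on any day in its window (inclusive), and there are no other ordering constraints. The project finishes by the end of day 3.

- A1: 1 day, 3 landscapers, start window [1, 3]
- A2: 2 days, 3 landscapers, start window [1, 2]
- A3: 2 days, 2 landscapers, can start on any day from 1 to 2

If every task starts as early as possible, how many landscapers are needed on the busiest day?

8

Early-start schedule: A1@1, A2@1, A3@1.
Load per day: day 1: 8, day 2: 5, day 3: 0.
Peak is 8.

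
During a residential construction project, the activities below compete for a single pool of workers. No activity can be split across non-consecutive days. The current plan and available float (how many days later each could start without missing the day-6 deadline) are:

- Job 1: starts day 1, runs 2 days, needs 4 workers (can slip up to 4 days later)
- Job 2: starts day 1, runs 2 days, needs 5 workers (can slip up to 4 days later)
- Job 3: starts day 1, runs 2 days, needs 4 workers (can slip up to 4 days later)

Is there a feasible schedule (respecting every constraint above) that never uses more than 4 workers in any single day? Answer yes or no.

no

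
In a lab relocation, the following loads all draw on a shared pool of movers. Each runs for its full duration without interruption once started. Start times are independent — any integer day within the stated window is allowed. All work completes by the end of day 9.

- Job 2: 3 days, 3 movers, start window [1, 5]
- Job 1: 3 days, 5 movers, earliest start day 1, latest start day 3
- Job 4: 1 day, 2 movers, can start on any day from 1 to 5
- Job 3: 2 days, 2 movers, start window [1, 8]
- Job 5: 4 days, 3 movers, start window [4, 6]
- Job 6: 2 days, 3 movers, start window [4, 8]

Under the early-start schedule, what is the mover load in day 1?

12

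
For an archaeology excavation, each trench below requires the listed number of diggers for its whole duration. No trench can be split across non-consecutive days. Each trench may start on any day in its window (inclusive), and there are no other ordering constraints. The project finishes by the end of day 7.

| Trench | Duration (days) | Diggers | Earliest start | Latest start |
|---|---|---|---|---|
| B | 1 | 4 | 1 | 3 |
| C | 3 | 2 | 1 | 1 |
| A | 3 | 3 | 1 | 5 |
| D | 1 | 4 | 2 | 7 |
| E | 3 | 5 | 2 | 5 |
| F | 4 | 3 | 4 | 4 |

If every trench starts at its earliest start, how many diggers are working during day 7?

3

At early start, day 7 has: F.
Demand: 3 = 3.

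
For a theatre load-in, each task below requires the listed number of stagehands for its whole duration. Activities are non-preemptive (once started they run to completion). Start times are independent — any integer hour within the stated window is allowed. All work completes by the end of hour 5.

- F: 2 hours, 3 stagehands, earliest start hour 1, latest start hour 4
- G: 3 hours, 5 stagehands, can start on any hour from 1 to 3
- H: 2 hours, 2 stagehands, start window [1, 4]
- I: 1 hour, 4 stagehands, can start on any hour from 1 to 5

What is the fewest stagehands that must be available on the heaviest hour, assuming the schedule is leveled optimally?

7

Early-start (F@1, G@1, H@1, I@1) gives peak 14: h1:14  h2:10  h3:5  h4:0  h5:0.
Shift G→3, H→2.
Schedule F@1, G@3, H@2, I@1: h1:7  h2:5  h3:7  h4:5  h5:5 — peak 7.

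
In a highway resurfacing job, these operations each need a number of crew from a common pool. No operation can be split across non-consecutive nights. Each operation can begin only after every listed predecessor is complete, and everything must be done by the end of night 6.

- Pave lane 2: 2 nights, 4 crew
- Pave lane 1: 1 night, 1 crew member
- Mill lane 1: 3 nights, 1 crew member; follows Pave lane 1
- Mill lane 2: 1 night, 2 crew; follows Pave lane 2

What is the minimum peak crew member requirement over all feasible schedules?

Early-start (Pave lane 2@1, Pave lane 1@1, Mill lane 1@2, Mill lane 2@3) gives peak 5: n1:5  n2:5  n3:3  n4:1  n5:0  n6:0.
Shift Pave lane 1→3, Mill lane 1→4.
Schedule Pave lane 2@1, Pave lane 1@3, Mill lane 1@4, Mill lane 2@3: n1:4  n2:4  n3:3  n4:1  n5:1  n6:1 — peak 4.

4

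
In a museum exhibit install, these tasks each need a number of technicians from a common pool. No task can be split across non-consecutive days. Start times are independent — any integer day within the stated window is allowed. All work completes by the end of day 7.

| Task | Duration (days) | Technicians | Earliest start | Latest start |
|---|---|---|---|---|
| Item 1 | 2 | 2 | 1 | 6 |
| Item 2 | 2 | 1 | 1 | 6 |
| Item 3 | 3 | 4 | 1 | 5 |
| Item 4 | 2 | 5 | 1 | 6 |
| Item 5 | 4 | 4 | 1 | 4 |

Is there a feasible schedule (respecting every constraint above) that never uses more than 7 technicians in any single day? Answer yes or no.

no

The minimum achievable peak is 8; 7 < 8, so no feasible schedule stays within the cap.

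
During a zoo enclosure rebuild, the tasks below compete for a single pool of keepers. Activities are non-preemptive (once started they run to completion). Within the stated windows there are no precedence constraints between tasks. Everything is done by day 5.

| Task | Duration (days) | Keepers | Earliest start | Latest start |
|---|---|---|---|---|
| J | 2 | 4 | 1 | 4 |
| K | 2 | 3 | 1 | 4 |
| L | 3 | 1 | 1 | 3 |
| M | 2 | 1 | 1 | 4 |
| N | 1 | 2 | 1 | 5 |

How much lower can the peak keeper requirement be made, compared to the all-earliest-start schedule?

Early-start peak: d1:11  d2:9  d3:1  d4:0  d5:0 ⇒ 11.
Leveled (J@1, K@3, L@1, M@3, N@5): d1:5  d2:5  d3:5  d4:4  d5:2 ⇒ 5.
Reduction 11 − 5 = 6.

6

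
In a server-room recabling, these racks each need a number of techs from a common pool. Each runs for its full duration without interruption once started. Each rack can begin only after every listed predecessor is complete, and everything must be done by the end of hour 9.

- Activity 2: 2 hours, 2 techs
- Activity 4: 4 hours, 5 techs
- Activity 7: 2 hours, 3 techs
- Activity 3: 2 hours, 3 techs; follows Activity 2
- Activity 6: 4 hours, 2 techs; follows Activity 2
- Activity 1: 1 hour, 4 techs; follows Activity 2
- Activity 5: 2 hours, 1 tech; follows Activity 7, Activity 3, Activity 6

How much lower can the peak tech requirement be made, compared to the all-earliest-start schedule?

Early-start peak: h1:10  h2:10  h3:14  h4:10  h5:2  h6:2  h7:1  h8:1  h9:0 ⇒ 14.
Leveled (Activity 2@1, Activity 4@5, Activity 7@1, Activity 3@3, Activity 6@3, Activity 1@9, Activity 5@7): h1:5  h2:5  h3:5  h4:5  h5:7  h6:7  h7:6  h8:6  h9:4 ⇒ 7.
Reduction 14 − 7 = 7.

7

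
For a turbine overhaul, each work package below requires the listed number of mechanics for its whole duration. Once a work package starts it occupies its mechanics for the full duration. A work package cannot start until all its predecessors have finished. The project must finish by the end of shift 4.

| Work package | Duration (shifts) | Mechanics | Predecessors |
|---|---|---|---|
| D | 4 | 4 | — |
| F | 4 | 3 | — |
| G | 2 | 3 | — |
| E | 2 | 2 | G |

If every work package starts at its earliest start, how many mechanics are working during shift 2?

10

At early start, shift 2 has: D, F, G.
Demand: 4 + 3 + 3 = 10.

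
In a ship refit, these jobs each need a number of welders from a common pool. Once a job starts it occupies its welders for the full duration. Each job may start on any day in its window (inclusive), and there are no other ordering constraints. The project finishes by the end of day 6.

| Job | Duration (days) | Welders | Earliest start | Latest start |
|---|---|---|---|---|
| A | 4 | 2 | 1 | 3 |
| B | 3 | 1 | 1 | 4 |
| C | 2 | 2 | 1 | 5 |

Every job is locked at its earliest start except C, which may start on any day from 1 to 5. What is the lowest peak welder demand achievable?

C@1: d1:5  d2:5  d3:3  d4:2  d5:0  d6:0 → peak 5
C@2: d1:3  d2:5  d3:5  d4:2  d5:0  d6:0 → peak 5
C@3: d1:3  d2:3  d3:5  d4:4  d5:0  d6:0 → peak 5
C@4: d1:3  d2:3  d3:3  d4:4  d5:2  d6:0 → peak 4
C@5: d1:3  d2:3  d3:3  d4:2  d5:2  d6:2 → peak 3
Best is C@5, peak 3.

3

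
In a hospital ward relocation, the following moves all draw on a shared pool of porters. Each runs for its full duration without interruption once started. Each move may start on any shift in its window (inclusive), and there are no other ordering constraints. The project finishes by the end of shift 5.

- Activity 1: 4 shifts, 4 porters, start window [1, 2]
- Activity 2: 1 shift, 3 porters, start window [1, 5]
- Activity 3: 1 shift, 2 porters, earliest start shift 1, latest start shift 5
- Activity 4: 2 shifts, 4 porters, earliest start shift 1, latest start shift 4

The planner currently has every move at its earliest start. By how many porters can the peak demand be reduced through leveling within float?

Early-start peak: s1:13  s2:8  s3:4  s4:4  s5:0 ⇒ 13.
Leveled (Activity 1@1, Activity 2@1, Activity 3@2, Activity 4@3): s1:7  s2:6  s3:8  s4:8  s5:0 ⇒ 8.
Reduction 13 − 8 = 5.

5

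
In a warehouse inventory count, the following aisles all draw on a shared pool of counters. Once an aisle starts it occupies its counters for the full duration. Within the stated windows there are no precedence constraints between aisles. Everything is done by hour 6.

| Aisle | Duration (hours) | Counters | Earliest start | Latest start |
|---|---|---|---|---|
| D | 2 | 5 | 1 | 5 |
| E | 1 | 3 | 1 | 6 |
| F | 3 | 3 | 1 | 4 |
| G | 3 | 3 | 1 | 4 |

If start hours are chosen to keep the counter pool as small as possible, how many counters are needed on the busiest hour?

6

Early-start (D@1, E@1, F@1, G@1) gives peak 14: h1:14  h2:11  h3:6  h4:0  h5:0  h6:0.
Shift E→3, F→3, G→4.
Schedule D@1, E@3, F@3, G@4: h1:5  h2:5  h3:6  h4:6  h5:6  h6:3 — peak 6.
Total counter-hours = 31 over 6 hours ⇒ peak ≥ ⌈31/6⌉ = 6, so 6 is optimal.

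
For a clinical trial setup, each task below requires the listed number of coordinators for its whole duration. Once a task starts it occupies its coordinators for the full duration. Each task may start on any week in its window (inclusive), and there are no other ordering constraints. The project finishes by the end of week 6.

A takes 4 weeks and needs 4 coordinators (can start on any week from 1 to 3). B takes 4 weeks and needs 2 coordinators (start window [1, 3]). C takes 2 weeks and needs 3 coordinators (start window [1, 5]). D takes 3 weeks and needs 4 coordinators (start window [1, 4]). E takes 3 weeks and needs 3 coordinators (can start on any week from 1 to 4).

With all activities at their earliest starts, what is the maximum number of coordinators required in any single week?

Early-start schedule: A@1, B@1, C@1, D@1, E@1.
Load per week: week 1: 16, week 2: 16, week 3: 13, week 4: 6, week 5: 0, week 6: 0.
Peak is 16.

16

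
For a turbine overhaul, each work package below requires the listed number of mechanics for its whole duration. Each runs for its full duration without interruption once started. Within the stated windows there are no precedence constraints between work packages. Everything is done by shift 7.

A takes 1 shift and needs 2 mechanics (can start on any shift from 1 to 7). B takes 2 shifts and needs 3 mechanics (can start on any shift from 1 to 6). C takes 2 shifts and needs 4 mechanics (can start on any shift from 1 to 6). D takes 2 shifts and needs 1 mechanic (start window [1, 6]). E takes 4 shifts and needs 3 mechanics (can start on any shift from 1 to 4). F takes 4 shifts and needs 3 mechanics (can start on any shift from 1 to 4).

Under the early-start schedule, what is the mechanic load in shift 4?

6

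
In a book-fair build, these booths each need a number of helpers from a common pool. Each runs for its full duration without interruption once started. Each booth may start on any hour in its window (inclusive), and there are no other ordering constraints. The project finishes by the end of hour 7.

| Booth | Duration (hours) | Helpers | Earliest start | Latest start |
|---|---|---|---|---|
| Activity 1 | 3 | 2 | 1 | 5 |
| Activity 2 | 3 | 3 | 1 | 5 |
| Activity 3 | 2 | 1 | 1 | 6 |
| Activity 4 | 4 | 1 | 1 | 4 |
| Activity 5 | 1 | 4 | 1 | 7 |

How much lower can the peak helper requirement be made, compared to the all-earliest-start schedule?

Early-start peak: h1:11  h2:7  h3:6  h4:1  h5:0  h6:0  h7:0 ⇒ 11.
Leveled (Activity 1@1, Activity 2@4, Activity 3@1, Activity 4@1, Activity 5@7): h1:4  h2:4  h3:3  h4:4  h5:3  h6:3  h7:4 ⇒ 4.
Reduction 11 − 4 = 7.

7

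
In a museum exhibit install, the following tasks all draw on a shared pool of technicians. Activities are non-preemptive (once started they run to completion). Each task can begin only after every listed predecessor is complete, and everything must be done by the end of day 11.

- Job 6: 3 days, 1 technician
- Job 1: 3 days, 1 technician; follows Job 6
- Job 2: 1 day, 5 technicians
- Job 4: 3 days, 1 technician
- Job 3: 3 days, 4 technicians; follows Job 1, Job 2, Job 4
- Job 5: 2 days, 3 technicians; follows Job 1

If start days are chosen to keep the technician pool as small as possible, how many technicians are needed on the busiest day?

6

Early-start (Job 6@1, Job 1@4, Job 2@1, Job 4@1, Job 3@7, Job 5@7) gives peak 7: d1:7  d2:2  d3:2  d4:1  d5:1  d6:1  d7:7  d8:7  d9:4  d10:0  d11:0.
Shift Job 4→2, Job 5→10.
Schedule Job 6@1, Job 1@4, Job 2@1, Job 4@2, Job 3@7, Job 5@10: d1:6  d2:2  d3:2  d4:2  d5:1  d6:1  d7:4  d8:4  d9:4  d10:3  d11:3 — peak 6.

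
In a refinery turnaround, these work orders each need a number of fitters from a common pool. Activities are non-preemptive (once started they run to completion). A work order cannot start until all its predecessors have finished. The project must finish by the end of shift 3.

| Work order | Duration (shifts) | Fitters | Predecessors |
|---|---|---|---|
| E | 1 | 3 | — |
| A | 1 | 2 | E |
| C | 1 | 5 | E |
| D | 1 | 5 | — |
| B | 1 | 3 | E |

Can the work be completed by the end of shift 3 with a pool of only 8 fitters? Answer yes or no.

yes

Schedule E@1, A@2, C@2, D@1, B@3: s1:8  s2:7  s3:3 — peak 8 ≤ 8.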